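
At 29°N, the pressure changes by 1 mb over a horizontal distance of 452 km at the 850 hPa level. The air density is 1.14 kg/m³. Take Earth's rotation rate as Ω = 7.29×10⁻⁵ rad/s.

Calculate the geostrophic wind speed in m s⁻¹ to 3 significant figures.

Coriolis parameter at 29°N:
f = 2Ω sin φ = 2 × 7.29×10⁻⁵ × sin 29° = 7.07×10⁻⁵ s⁻¹
Pressure gradient: |∂P/∂n| = 100 Pa / 452000 m = 2.21×10⁻⁴ Pa/m
Geostrophic balance (pressure-gradient force = Coriolis force):
V_g = (1/(fρ)) |∂P/∂n| = 2.21×10⁻⁴ / (7.07×10⁻⁵ × 1.14) = 2.75 m/s

2.75 m s⁻¹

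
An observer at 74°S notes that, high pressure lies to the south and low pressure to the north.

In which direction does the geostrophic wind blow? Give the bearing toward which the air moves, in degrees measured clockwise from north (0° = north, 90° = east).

270°

The pressure-gradient force points toward the north (bearing 000°).
Geostrophic balance: in the Southern Hemisphere the Coriolis force deflects motion to the left, so the geostrophic wind blows 90° to the left of the pressure-gradient force (low pressure on the right).
Rotating 000° by 90° counterclockwise gives 270° — the wind blows toward the west.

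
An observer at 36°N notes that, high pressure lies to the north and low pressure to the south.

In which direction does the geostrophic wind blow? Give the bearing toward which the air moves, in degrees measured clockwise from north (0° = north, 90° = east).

The pressure-gradient force points toward the south (bearing 180°).
Geostrophic balance: in the Northern Hemisphere the Coriolis force deflects motion to the right, so the geostrophic wind blows 90° to the right of the pressure-gradient force (low pressure on the left).
Rotating 180° by 90° clockwise gives 270° — the wind blows toward the west.

270°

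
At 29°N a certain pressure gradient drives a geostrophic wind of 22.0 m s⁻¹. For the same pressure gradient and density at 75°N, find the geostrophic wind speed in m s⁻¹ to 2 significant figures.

With the same pressure gradient and density, V_g ∝ 1/f ∝ 1/sin φ.
V₂ = V₁ · sin φ₁ / sin φ₂ = 22.0 × sin 29° / sin 75°
V₂ = 22.0 × 0.4848/0.9659 = 11 m s⁻¹

11 m s⁻¹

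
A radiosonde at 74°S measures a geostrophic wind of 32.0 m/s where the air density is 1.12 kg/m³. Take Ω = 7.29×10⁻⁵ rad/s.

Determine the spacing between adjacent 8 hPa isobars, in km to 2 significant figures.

160 km

Coriolis parameter at 74°S:
f = 2Ω sin φ = 2 × 7.29×10⁻⁵ × sin 74° = 1.40×10⁻⁴ s⁻¹
Geostrophic balance rearranged: |∂P/∂n| = f ρ V_g
|∂P/∂n| = 1.40×10⁻⁴ × 1.12 × 32.0 = 5.02×10⁻³ Pa/m
Isobar spacing: Δn = ΔP/|∂P/∂n| = 800 Pa / 5.02×10⁻³ Pa/m = 159266 m ≈ 160 km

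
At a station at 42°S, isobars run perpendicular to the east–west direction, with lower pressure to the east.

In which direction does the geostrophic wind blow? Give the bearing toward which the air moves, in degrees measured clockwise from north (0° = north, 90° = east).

The pressure-gradient force points toward the east (bearing 090°).
Geostrophic balance: in the Southern Hemisphere the Coriolis force deflects motion to the left, so the geostrophic wind blows 90° to the left of the pressure-gradient force (low pressure on the right).
Rotating 090° by 90° counterclockwise gives 000° — the wind blows toward the north.

000°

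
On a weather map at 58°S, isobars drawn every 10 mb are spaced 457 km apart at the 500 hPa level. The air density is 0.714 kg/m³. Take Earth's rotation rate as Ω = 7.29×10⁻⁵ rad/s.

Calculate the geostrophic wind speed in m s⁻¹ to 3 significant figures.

Coriolis parameter at 58°S:
f = 2Ω sin φ = 2 × 7.29×10⁻⁵ × sin 58° = 1.24×10⁻⁴ s⁻¹
Pressure gradient: |∂P/∂n| = 1000 Pa / 457000 m = 2.19×10⁻³ Pa/m
Geostrophic balance (pressure-gradient force = Coriolis force):
V_g = (1/(fρ)) |∂P/∂n| = 2.19×10⁻³ / (1.24×10⁻⁴ × 0.714) = 24.8 m/s

24.8 m s⁻¹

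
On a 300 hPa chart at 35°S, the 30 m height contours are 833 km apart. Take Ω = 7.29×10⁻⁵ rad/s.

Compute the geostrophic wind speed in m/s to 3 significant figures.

Coriolis parameter at 35°S:
f = 2Ω sin φ = 2 × 7.29×10⁻⁵ × sin 35° = 8.36×10⁻⁵ s⁻¹
Height gradient: |∂Z/∂n| = 30 m / 833000 m = 3.60×10⁻⁵
On a pressure surface, geostrophic balance gives V_g = (g/f)|∂Z/∂n|:
V_g = 9.81 × 3.60×10⁻⁵ / 8.36×10⁻⁵ = 4.22 m/s

4.22 m/s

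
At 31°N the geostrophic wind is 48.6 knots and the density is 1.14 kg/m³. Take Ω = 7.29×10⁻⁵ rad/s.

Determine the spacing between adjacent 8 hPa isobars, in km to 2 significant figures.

Coriolis parameter at 31°N:
f = 2Ω sin φ = 2 × 7.29×10⁻⁵ × sin 31° = 7.51×10⁻⁵ s⁻¹
Wind speed in SI: 48.6 knots = 25.0 m/s
Geostrophic balance rearranged: |∂P/∂n| = f ρ V_g
|∂P/∂n| = 7.51×10⁻⁵ × 1.14 × 25.0 = 2.14×10⁻³ Pa/m
Isobar spacing: Δn = ΔP/|∂P/∂n| = 800 Pa / 2.14×10⁻³ Pa/m = 373778 m ≈ 370 km

370 km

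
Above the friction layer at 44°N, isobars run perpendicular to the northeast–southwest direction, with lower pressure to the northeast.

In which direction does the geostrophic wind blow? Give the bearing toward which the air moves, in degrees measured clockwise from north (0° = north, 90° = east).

135°

The pressure-gradient force points toward the northeast (bearing 045°).
Geostrophic balance: in the Northern Hemisphere the Coriolis force deflects motion to the right, so the geostrophic wind blows 90° to the right of the pressure-gradient force (low pressure on the left).
Rotating 045° by 90° clockwise gives 135° — the wind blows toward the southeast.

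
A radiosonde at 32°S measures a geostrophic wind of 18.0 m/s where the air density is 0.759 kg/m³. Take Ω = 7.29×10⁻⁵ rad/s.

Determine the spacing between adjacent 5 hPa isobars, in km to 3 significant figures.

Coriolis parameter at 32°S:
f = 2Ω sin φ = 2 × 7.29×10⁻⁵ × sin 32° = 7.73×10⁻⁵ s⁻¹
Geostrophic balance rearranged: |∂P/∂n| = f ρ V_g
|∂P/∂n| = 7.73×10⁻⁵ × 0.759 × 18.0 = 1.06×10⁻³ Pa/m
Isobar spacing: Δn = ΔP/|∂P/∂n| = 500 Pa / 1.06×10⁻³ Pa/m = 473684 m ≈ 474 km

474 km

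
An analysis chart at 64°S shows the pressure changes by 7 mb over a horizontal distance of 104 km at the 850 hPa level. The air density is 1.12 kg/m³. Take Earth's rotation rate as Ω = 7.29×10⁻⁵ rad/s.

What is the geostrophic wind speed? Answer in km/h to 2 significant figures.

Coriolis parameter at 64°S:
f = 2Ω sin φ = 2 × 7.29×10⁻⁵ × sin 64° = 1.31×10⁻⁴ s⁻¹
Pressure gradient: |∂P/∂n| = 700 Pa / 104000 m = 6.73×10⁻³ Pa/m
Geostrophic balance (pressure-gradient force = Coriolis force):
V_g = (1/(fρ)) |∂P/∂n| = 6.73×10⁻³ / (1.31×10⁻⁴ × 1.12) = 45.9 m/s
Converting: 45.9 m/s × 3.6 = 170 km/h

170 km/h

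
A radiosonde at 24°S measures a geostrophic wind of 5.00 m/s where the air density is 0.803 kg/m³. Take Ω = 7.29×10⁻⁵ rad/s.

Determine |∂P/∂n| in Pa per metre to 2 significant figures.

Coriolis parameter at 24°S:
f = 2Ω sin φ = 2 × 7.29×10⁻⁵ × sin 24° = 5.93×10⁻⁵ s⁻¹
Geostrophic balance rearranged: |∂P/∂n| = f ρ V_g
|∂P/∂n| = 5.93×10⁻⁵ × 0.803 × 5.00 = 2.38×10⁻⁴ Pa/m

2.4×10⁻⁴ Pa/m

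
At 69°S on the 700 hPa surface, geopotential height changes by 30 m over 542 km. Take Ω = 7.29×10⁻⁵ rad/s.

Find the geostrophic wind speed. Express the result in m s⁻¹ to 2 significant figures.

4.0 m s⁻¹

Coriolis parameter at 69°S:
f = 2Ω sin φ = 2 × 7.29×10⁻⁵ × sin 69° = 1.36×10⁻⁴ s⁻¹
Height gradient: |∂Z/∂n| = 30 m / 542000 m = 5.54×10⁻⁵
On a pressure surface, geostrophic balance gives V_g = (g/f)|∂Z/∂n|:
V_g = 9.81 × 5.54×10⁻⁵ / 1.36×10⁻⁴ = 3.99 m/s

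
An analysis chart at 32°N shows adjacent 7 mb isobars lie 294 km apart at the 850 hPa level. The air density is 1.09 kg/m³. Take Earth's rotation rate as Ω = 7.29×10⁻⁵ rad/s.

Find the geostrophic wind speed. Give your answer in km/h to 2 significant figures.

100 km/h

Coriolis parameter at 32°N:
f = 2Ω sin φ = 2 × 7.29×10⁻⁵ × sin 32° = 7.73×10⁻⁵ s⁻¹
Pressure gradient: |∂P/∂n| = 700 Pa / 294000 m = 2.38×10⁻³ Pa/m
Geostrophic balance (pressure-gradient force = Coriolis force):
V_g = (1/(fρ)) |∂P/∂n| = 2.38×10⁻³ / (7.73×10⁻⁵ × 1.09) = 28.3 m/s
Converting: 28.3 m/s × 3.6 = 100 km/h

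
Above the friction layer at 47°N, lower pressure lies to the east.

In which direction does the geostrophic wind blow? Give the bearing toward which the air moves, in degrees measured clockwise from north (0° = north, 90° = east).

The pressure-gradient force points toward the east (bearing 090°).
Geostrophic balance: in the Northern Hemisphere the Coriolis force deflects motion to the right, so the geostrophic wind blows 90° to the right of the pressure-gradient force (low pressure on the left).
Rotating 090° by 90° clockwise gives 180° — the wind blows toward the south.

180°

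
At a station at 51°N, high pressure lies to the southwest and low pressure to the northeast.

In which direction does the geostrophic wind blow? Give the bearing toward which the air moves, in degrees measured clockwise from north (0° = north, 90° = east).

The pressure-gradient force points toward the northeast (bearing 045°).
Geostrophic balance: in the Northern Hemisphere the Coriolis force deflects motion to the right, so the geostrophic wind blows 90° to the right of the pressure-gradient force (low pressure on the left).
Rotating 045° by 90° clockwise gives 135° — the wind blows toward the southeast.

135°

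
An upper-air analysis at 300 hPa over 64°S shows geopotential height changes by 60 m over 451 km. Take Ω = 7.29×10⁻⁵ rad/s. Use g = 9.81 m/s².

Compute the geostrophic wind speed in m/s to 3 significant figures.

Coriolis parameter at 64°S:
f = 2Ω sin φ = 2 × 7.29×10⁻⁵ × sin 64° = 1.31×10⁻⁴ s⁻¹
Height gradient: |∂Z/∂n| = 60 m / 451000 m = 1.33×10⁻⁴
On a pressure surface, geostrophic balance gives V_g = (g/f)|∂Z/∂n|:
V_g = 9.81 × 1.33×10⁻⁴ / 1.31×10⁻⁴ = 9.96 m/s

9.96 m/s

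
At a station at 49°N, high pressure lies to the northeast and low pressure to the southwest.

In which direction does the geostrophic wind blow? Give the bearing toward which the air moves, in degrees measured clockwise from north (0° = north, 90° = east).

The pressure-gradient force points toward the southwest (bearing 225°).
Geostrophic balance: in the Northern Hemisphere the Coriolis force deflects motion to the right, so the geostrophic wind blows 90° to the right of the pressure-gradient force (low pressure on the left).
Rotating 225° by 90° clockwise gives 315° — the wind blows toward the northwest.

315°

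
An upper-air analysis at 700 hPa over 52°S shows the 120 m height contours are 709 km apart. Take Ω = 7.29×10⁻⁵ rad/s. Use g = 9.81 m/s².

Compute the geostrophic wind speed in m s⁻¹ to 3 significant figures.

14.5 m s⁻¹

Coriolis parameter at 52°S:
f = 2Ω sin φ = 2 × 7.29×10⁻⁵ × sin 52° = 1.15×10⁻⁴ s⁻¹
Height gradient: |∂Z/∂n| = 120 m / 709000 m = 1.69×10⁻⁴
On a pressure surface, geostrophic balance gives V_g = (g/f)|∂Z/∂n|:
V_g = 9.81 × 1.69×10⁻⁴ / 1.15×10⁻⁴ = 14.5 m/s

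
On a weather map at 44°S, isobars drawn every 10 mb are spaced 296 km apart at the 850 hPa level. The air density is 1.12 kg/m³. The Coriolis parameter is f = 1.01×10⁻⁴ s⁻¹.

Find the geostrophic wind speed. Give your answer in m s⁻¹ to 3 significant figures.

29.9 m s⁻¹

Pressure gradient: |∂P/∂n| = 1000 Pa / 296000 m = 3.38×10⁻³ Pa/m
Geostrophic balance (pressure-gradient force = Coriolis force):
V_g = (1/(fρ)) |∂P/∂n| = 3.38×10⁻³ / (1.01×10⁻⁴ × 1.12) = 29.9 m/s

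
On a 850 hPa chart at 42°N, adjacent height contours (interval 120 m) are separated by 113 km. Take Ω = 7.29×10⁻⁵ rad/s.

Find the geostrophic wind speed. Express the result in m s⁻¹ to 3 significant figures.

Coriolis parameter at 42°N:
f = 2Ω sin φ = 2 × 7.29×10⁻⁵ × sin 42° = 9.76×10⁻⁵ s⁻¹
Height gradient: |∂Z/∂n| = 120 m / 113000 m = 1.06×10⁻³
On a pressure surface, geostrophic balance gives V_g = (g/f)|∂Z/∂n|:
V_g = 9.81 × 1.06×10⁻³ / 9.76×10⁻⁵ = 107 m/s

107 m s⁻¹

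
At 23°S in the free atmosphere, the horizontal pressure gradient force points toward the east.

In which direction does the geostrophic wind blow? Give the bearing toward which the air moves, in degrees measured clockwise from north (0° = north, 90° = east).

000°

The pressure-gradient force points toward the east (bearing 090°).
Geostrophic balance: in the Southern Hemisphere the Coriolis force deflects motion to the left, so the geostrophic wind blows 90° to the left of the pressure-gradient force (low pressure on the right).
Rotating 090° by 90° counterclockwise gives 000° — the wind blows toward the north.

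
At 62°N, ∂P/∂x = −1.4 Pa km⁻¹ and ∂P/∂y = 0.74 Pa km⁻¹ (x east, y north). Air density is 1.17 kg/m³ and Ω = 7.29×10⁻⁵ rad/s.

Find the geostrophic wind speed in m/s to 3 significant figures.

10.5 m/s

Coriolis parameter at 62°N:
f = 2Ω sin φ = 2 × 7.29×10⁻⁵ × sin 62° = 1.29×10⁻⁴ s⁻¹
Component geostrophic relations (x east, y north):
u_g = −(1/(fρ)) ∂P/∂y,  v_g = (1/(fρ)) ∂P/∂x
u_g = −(0.74×10⁻³)/(1.29×10⁻⁴ × 1.17) = −4.91 m/s;  v_g = (−1.4×10⁻³)/(1.29×10⁻⁴ × 1.17) = −9.30 m/s
|V_g| = √(u_g² + v_g²) = 10.5 m/s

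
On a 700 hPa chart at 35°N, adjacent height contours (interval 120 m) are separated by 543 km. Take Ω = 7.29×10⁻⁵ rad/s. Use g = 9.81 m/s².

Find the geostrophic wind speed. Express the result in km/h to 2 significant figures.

Coriolis parameter at 35°N:
f = 2Ω sin φ = 2 × 7.29×10⁻⁵ × sin 35° = 8.36×10⁻⁵ s⁻¹
Height gradient: |∂Z/∂n| = 120 m / 543000 m = 2.21×10⁻⁴
On a pressure surface, geostrophic balance gives V_g = (g/f)|∂Z/∂n|:
V_g = 9.81 × 2.21×10⁻⁴ / 8.36×10⁻⁵ = 25.9 m/s
Converting: 25.9 m/s × 3.6 = 93 km/h

93 km/h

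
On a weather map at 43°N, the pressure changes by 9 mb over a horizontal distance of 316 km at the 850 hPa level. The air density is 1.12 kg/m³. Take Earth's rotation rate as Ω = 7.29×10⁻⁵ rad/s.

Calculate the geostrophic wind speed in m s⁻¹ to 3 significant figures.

25.6 m s⁻¹

Coriolis parameter at 43°N:
f = 2Ω sin φ = 2 × 7.29×10⁻⁵ × sin 43° = 9.94×10⁻⁵ s⁻¹
Pressure gradient: |∂P/∂n| = 900 Pa / 316000 m = 2.85×10⁻³ Pa/m
Geostrophic balance (pressure-gradient force = Coriolis force):
V_g = (1/(fρ)) |∂P/∂n| = 2.85×10⁻³ / (9.94×10⁻⁵ × 1.12) = 25.6 m/s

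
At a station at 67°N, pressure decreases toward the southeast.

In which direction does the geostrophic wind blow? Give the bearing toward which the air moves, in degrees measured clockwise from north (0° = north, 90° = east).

The pressure-gradient force points toward the southeast (bearing 135°).
Geostrophic balance: in the Northern Hemisphere the Coriolis force deflects motion to the right, so the geostrophic wind blows 90° to the right of the pressure-gradient force (low pressure on the left).
Rotating 135° by 90° clockwise gives 225° — the wind blows toward the southwest.

225°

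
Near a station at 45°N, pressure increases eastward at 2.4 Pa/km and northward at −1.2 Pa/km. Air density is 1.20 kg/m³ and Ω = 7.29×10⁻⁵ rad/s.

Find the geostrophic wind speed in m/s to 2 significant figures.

22 m/s

Coriolis parameter at 45°N:
f = 2Ω sin φ = 2 × 7.29×10⁻⁵ × sin 45° = 1.03×10⁻⁴ s⁻¹
Component geostrophic relations (x east, y north):
u_g = −(1/(fρ)) ∂P/∂y,  v_g = (1/(fρ)) ∂P/∂x
u_g = −(−1.2×10⁻³)/(1.03×10⁻⁴ × 1.20) = 9.70 m/s;  v_g = (2.4×10⁻³)/(1.03×10⁻⁴ × 1.20) = 19.4 m/s
|V_g| = √(u_g² + v_g²) = 21.7 m/s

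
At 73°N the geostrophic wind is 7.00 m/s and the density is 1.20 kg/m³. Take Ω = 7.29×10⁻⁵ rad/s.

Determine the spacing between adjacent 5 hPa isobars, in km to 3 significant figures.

427 km

Coriolis parameter at 73°N:
f = 2Ω sin φ = 2 × 7.29×10⁻⁵ × sin 73° = 1.39×10⁻⁴ s⁻¹
Geostrophic balance rearranged: |∂P/∂n| = f ρ V_g
|∂P/∂n| = 1.39×10⁻⁴ × 1.20 × 7.00 = 1.17×10⁻³ Pa/m
Isobar spacing: Δn = ΔP/|∂P/∂n| = 500 Pa / 1.17×10⁻³ Pa/m = 426911 m ≈ 427 km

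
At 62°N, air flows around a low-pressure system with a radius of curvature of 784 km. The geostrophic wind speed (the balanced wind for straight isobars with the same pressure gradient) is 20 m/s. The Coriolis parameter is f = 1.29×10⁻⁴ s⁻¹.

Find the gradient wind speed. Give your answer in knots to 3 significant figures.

33.3 knots

Around a low, centrifugal force acts outward with Coriolis, so pressure-gradient force balances both:
(1/ρ)|∂P/∂n| = fV + V²/R  →  V² + fR·V − fR·V_g = 0
With fR = 1.29×10⁻⁴ × 784×10³ m = 101 m/s:
V = [−fR + √((fR)² + 4 fR V_g)]/2 = [−101 + √(101² + 4×101×20)]/2 = 17.1 m/s
Subgeostrophic (V < V_g = 20 m/s), as expected around a low.
Converting: 17.1 m/s × 1.944 = 33.3 knots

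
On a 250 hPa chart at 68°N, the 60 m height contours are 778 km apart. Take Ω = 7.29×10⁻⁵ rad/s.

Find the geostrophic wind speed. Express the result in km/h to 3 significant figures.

Coriolis parameter at 68°N:
f = 2Ω sin φ = 2 × 7.29×10⁻⁵ × sin 68° = 1.35×10⁻⁴ s⁻¹
Height gradient: |∂Z/∂n| = 60 m / 778000 m = 7.71×10⁻⁵
On a pressure surface, geostrophic balance gives V_g = (g/f)|∂Z/∂n|:
V_g = 9.81 × 7.71×10⁻⁵ / 1.35×10⁻⁴ = 5.60 m/s
Converting: 5.60 m/s × 3.6 = 20.1 km/h

20.1 km/h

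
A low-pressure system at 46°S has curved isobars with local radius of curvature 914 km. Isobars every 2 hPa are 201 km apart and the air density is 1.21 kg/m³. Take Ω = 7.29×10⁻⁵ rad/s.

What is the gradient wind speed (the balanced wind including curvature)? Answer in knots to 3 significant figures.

14.2 knots

Coriolis parameter at 46°S:
f = 2Ω sin φ = 2 × 7.29×10⁻⁵ × sin 46° = 1.05×10⁻⁴ s⁻¹
Pressure gradient: |∂P/∂n| = 200 Pa / 201000 m = 9.95×10⁻⁴ Pa/m
Geostrophic speed: V_g = |∂P/∂n|/(fρ) = 9.95×10⁻⁴/(1.05×10⁻⁴ × 1.21) = 7.84 m/s
Around a low, centrifugal force acts outward with Coriolis, so pressure-gradient force balances both:
(1/ρ)|∂P/∂n| = fV + V²/R  →  V² + fR·V − fR·V_g = 0
With fR = 1.05×10⁻⁴ × 914×10³ m = 95.9 m/s:
V = [−fR + √((fR)² + 4 fR V_g)]/2 = [−95.9 + √(95.9² + 4×95.9×7.84)]/2 = 7.29 m/s
Subgeostrophic (V < V_g = 7.84 m/s), as expected around a low.
Converting: 7.29 m/s × 1.944 = 14.2 knots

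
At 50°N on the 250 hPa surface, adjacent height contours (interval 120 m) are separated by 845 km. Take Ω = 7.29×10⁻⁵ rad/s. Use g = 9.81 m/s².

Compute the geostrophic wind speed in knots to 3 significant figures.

Coriolis parameter at 50°N:
f = 2Ω sin φ = 2 × 7.29×10⁻⁵ × sin 50° = 1.12×10⁻⁴ s⁻¹
Height gradient: |∂Z/∂n| = 120 m / 845000 m = 1.42×10⁻⁴
On a pressure surface, geostrophic balance gives V_g = (g/f)|∂Z/∂n|:
V_g = 9.81 × 1.42×10⁻⁴ / 1.12×10⁻⁴ = 12.5 m/s
Converting: 12.5 m/s × 1.944 = 24.2 knots

24.2 knots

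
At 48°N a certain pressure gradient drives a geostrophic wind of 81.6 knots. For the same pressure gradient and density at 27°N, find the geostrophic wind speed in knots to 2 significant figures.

130 knots

With the same pressure gradient and density, V_g ∝ 1/f ∝ 1/sin φ.
V₂ = V₁ · sin φ₁ / sin φ₂ = 81.6 × sin 48° / sin 27°
V₂ = 81.6 × 0.7431/0.4540 = 130 knots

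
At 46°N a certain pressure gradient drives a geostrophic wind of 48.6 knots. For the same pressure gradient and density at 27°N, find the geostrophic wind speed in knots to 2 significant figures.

With the same pressure gradient and density, V_g ∝ 1/f ∝ 1/sin φ.
V₂ = V₁ · sin φ₁ / sin φ₂ = 48.6 × sin 46° / sin 27°
V₂ = 48.6 × 0.7193/0.4540 = 77 knots

77 knots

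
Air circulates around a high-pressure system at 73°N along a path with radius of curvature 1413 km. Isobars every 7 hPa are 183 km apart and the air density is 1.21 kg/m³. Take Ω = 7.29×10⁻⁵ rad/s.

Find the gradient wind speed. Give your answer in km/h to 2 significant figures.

94 km/h

Coriolis parameter at 73°N:
f = 2Ω sin φ = 2 × 7.29×10⁻⁵ × sin 73° = 1.39×10⁻⁴ s⁻¹
Pressure gradient: |∂P/∂n| = 700 Pa / 183000 m = 3.83×10⁻³ Pa/m
Geostrophic speed: V_g = |∂P/∂n|/(fρ) = 3.83×10⁻³/(1.39×10⁻⁴ × 1.21) = 22.7 m/s
Around a high, pressure-gradient force acts outward with centrifugal, so Coriolis balances both:
fV = (1/ρ)|∂P/∂n| + V²/R  →  V² − fR·V + fR·V_g = 0
With fR = 1.39×10⁻⁴ × 1413×10³ m = 197 m/s:
V = [fR − √((fR)² − 4 fR V_g)]/2 = [197 − √(197² − 4×197×22.7)]/2 = 26.1 m/s
Supergeostrophic (V > V_g = 22.7 m/s), as expected around a high.
Converting: 26.1 m/s × 3.6 = 94 km/h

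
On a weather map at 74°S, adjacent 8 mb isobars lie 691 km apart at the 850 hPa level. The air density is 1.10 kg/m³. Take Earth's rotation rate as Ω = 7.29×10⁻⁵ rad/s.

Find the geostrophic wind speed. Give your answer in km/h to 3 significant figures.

27.0 km/h

Coriolis parameter at 74°S:
f = 2Ω sin φ = 2 × 7.29×10⁻⁵ × sin 74° = 1.40×10⁻⁴ s⁻¹
Pressure gradient: |∂P/∂n| = 800 Pa / 691000 m = 1.16×10⁻³ Pa/m
Geostrophic balance (pressure-gradient force = Coriolis force):
V_g = (1/(fρ)) |∂P/∂n| = 1.16×10⁻³ / (1.40×10⁻⁴ × 1.10) = 7.51 m/s
Converting: 7.51 m/s × 3.6 = 27.0 km/h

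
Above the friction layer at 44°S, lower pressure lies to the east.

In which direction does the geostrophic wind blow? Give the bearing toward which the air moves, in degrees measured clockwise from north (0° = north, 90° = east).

The pressure-gradient force points toward the east (bearing 090°).
Geostrophic balance: in the Southern Hemisphere the Coriolis force deflects motion to the left, so the geostrophic wind blows 90° to the left of the pressure-gradient force (low pressure on the right).
Rotating 090° by 90° counterclockwise gives 000° — the wind blows toward the north.

000°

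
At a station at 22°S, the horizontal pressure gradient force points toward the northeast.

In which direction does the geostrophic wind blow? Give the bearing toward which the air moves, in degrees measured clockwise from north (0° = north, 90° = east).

315°

The pressure-gradient force points toward the northeast (bearing 045°).
Geostrophic balance: in the Southern Hemisphere the Coriolis force deflects motion to the left, so the geostrophic wind blows 90° to the left of the pressure-gradient force (low pressure on the right).
Rotating 045° by 90° counterclockwise gives 315° — the wind blows toward the northwest.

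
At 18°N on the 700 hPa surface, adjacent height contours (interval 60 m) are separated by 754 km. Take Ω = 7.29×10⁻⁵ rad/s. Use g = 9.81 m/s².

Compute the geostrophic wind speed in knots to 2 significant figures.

34 knots

Coriolis parameter at 18°N:
f = 2Ω sin φ = 2 × 7.29×10⁻⁵ × sin 18° = 4.51×10⁻⁵ s⁻¹
Height gradient: |∂Z/∂n| = 60 m / 754000 m = 7.96×10⁻⁵
On a pressure surface, geostrophic balance gives V_g = (g/f)|∂Z/∂n|:
V_g = 9.81 × 7.96×10⁻⁵ / 4.51×10⁻⁵ = 17.3 m/s
Converting: 17.3 m/s × 1.944 = 34 knots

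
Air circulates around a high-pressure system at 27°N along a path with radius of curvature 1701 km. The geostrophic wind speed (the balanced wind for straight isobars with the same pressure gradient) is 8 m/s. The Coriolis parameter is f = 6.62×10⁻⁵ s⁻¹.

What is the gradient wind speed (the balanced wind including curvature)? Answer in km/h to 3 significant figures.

31.2 km/h

Around a high, pressure-gradient force acts outward with centrifugal, so Coriolis balances both:
fV = (1/ρ)|∂P/∂n| + V²/R  →  V² − fR·V + fR·V_g = 0
With fR = 6.62×10⁻⁵ × 1701×10³ m = 113 m/s:
V = [fR − √((fR)² − 4 fR V_g)]/2 = [113 − √(113² − 4×113×8)]/2 = 8.67 m/s
Supergeostrophic (V > V_g = 8 m/s), as expected around a high.
Converting: 8.67 m/s × 3.6 = 31.2 km/h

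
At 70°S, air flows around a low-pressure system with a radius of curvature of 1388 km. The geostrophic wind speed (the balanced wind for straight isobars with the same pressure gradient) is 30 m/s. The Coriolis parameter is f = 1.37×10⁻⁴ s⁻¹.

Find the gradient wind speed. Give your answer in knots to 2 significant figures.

51 knots

Around a low, centrifugal force acts outward with Coriolis, so pressure-gradient force balances both:
(1/ρ)|∂P/∂n| = fV + V²/R  →  V² + fR·V − fR·V_g = 0
With fR = 1.37×10⁻⁴ × 1388×10³ m = 190 m/s:
V = [−fR + √((fR)² + 4 fR V_g)]/2 = [−190 + √(190² + 4×190×30)]/2 = 26.3 m/s
Subgeostrophic (V < V_g = 30 m/s), as expected around a low.
Converting: 26.3 m/s × 1.944 = 51 knots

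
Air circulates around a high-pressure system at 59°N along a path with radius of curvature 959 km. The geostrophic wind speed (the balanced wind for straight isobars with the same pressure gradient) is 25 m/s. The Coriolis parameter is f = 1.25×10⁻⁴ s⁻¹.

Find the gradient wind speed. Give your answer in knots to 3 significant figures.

Around a high, pressure-gradient force acts outward with centrifugal, so Coriolis balances both:
fV = (1/ρ)|∂P/∂n| + V²/R  →  V² − fR·V + fR·V_g = 0
With fR = 1.25×10⁻⁴ × 959×10³ m = 120 m/s:
V = [fR − √((fR)² − 4 fR V_g)]/2 = [120 − √(120² − 4×120×25)]/2 = 35.5 m/s
Supergeostrophic (V > V_g = 25 m/s), as expected around a high.
Converting: 35.5 m/s × 1.944 = 69.1 knots

69.1 knots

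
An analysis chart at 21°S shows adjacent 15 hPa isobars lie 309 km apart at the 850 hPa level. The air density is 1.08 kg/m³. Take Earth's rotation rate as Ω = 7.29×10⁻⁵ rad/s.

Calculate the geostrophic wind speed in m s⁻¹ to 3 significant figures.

Coriolis parameter at 21°S:
f = 2Ω sin φ = 2 × 7.29×10⁻⁵ × sin 21° = 5.23×10⁻⁵ s⁻¹
Pressure gradient: |∂P/∂n| = 1500 Pa / 309000 m = 4.85×10⁻³ Pa/m
Geostrophic balance (pressure-gradient force = Coriolis force):
V_g = (1/(fρ)) |∂P/∂n| = 4.85×10⁻³ / (5.23×10⁻⁵ × 1.08) = 86.0 m/s

86.0 m s⁻¹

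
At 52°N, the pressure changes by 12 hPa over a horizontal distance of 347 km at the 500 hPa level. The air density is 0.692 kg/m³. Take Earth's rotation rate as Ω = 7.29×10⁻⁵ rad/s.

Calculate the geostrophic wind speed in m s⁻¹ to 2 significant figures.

Coriolis parameter at 52°N:
f = 2Ω sin φ = 2 × 7.29×10⁻⁵ × sin 52° = 1.15×10⁻⁴ s⁻¹
Pressure gradient: |∂P/∂n| = 1200 Pa / 347000 m = 3.46×10⁻³ Pa/m
Geostrophic balance (pressure-gradient force = Coriolis force):
V_g = (1/(fρ)) |∂P/∂n| = 3.46×10⁻³ / (1.15×10⁻⁴ × 0.692) = 43.5 m/s

43 m s⁻¹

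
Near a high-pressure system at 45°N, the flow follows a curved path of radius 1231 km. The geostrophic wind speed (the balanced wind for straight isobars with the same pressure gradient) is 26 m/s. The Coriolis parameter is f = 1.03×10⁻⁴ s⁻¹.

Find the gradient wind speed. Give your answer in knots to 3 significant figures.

71.0 knots

Around a high, pressure-gradient force acts outward with centrifugal, so Coriolis balances both:
fV = (1/ρ)|∂P/∂n| + V²/R  →  V² − fR·V + fR·V_g = 0
With fR = 1.03×10⁻⁴ × 1231×10³ m = 127 m/s:
V = [fR − √((fR)² − 4 fR V_g)]/2 = [127 − √(127² − 4×127×26)]/2 = 36.5 m/s
Supergeostrophic (V > V_g = 26 m/s), as expected around a high.
Converting: 36.5 m/s × 1.944 = 71.0 knots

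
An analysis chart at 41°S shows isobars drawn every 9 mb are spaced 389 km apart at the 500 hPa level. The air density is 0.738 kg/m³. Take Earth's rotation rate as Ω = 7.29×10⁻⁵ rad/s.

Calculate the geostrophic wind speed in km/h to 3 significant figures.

118 km/h

Coriolis parameter at 41°S:
f = 2Ω sin φ = 2 × 7.29×10⁻⁵ × sin 41° = 9.57×10⁻⁵ s⁻¹
Pressure gradient: |∂P/∂n| = 900 Pa / 389000 m = 2.31×10⁻³ Pa/m
Geostrophic balance (pressure-gradient force = Coriolis force):
V_g = (1/(fρ)) |∂P/∂n| = 2.31×10⁻³ / (9.57×10⁻⁵ × 0.738) = 32.8 m/s
Converting: 32.8 m/s × 3.6 = 118 km/h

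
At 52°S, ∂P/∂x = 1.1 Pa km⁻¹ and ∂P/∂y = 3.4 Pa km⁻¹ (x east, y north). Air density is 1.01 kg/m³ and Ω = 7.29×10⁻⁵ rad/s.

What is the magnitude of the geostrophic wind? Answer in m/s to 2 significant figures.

31 m/s

Coriolis parameter at 52°S:
f = 2Ω sin φ = 2 × 7.29×10⁻⁵ × sin 52° = 1.15×10⁻⁴ s⁻¹
In the Southern Hemisphere f is negative: f = −1.15×10⁻⁴ s⁻¹.
Component geostrophic relations (x east, y north):
u_g = −(1/(fρ)) ∂P/∂y,  v_g = (1/(fρ)) ∂P/∂x
u_g = −(3.4×10⁻³)/(−1.15×10⁻⁴ × 1.01) = 29.3 m/s;  v_g = (1.1×10⁻³)/(−1.15×10⁻⁴ × 1.01) = −9.48 m/s
|V_g| = √(u_g² + v_g²) = 30.8 m/s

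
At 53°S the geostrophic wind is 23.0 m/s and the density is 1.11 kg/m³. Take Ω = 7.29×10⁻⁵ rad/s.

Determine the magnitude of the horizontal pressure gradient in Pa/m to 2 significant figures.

Coriolis parameter at 53°S:
f = 2Ω sin φ = 2 × 7.29×10⁻⁵ × sin 53° = 1.16×10⁻⁴ s⁻¹
Geostrophic balance rearranged: |∂P/∂n| = f ρ V_g
|∂P/∂n| = 1.16×10⁻⁴ × 1.11 × 23.0 = 2.97×10⁻³ Pa/m

3.0×10⁻³ Pa/m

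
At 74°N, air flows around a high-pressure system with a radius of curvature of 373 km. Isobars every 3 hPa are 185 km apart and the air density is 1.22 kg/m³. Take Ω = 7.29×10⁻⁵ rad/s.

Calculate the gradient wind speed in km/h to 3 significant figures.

44.8 km/h

Coriolis parameter at 74°N:
f = 2Ω sin φ = 2 × 7.29×10⁻⁵ × sin 74° = 1.40×10⁻⁴ s⁻¹
Pressure gradient: |∂P/∂n| = 300 Pa / 185000 m = 1.62×10⁻³ Pa/m
Geostrophic speed: V_g = |∂P/∂n|/(fρ) = 1.62×10⁻³/(1.40×10⁻⁴ × 1.22) = 9.48 m/s
Around a high, pressure-gradient force acts outward with centrifugal, so Coriolis balances both:
fV = (1/ρ)|∂P/∂n| + V²/R  →  V² − fR·V + fR·V_g = 0
With fR = 1.40×10⁻⁴ × 373×10³ m = 52.3 m/s:
V = [fR − √((fR)² − 4 fR V_g)]/2 = [52.3 − √(52.3² − 4×52.3×9.48)]/2 = 12.4 m/s
Supergeostrophic (V > V_g = 9.48 m/s), as expected around a high.
Converting: 12.4 m/s × 3.6 = 44.8 km/h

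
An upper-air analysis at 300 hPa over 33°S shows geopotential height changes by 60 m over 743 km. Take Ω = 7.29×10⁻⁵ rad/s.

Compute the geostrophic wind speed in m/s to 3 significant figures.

Coriolis parameter at 33°S:
f = 2Ω sin φ = 2 × 7.29×10⁻⁵ × sin 33° = 7.94×10⁻⁵ s⁻¹
Height gradient: |∂Z/∂n| = 60 m / 743000 m = 8.08×10⁻⁵
On a pressure surface, geostrophic balance gives V_g = (g/f)|∂Z/∂n|:
V_g = 9.81 × 8.08×10⁻⁵ / 7.94×10⁻⁵ = 9.98 m/s

9.98 m/s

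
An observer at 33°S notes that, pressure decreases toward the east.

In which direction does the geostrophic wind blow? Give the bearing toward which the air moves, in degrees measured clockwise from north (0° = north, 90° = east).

The pressure-gradient force points toward the east (bearing 090°).
Geostrophic balance: in the Southern Hemisphere the Coriolis force deflects motion to the left, so the geostrophic wind blows 90° to the left of the pressure-gradient force (low pressure on the right).
Rotating 090° by 90° counterclockwise gives 000° — the wind blows toward the north.

000°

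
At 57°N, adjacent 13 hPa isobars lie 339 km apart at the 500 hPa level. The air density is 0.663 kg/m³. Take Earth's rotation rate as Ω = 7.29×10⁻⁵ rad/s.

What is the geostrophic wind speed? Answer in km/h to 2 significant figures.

170 km/h

Coriolis parameter at 57°N:
f = 2Ω sin φ = 2 × 7.29×10⁻⁵ × sin 57° = 1.22×10⁻⁴ s⁻¹
Pressure gradient: |∂P/∂n| = 1300 Pa / 339000 m = 3.83×10⁻³ Pa/m
Geostrophic balance (pressure-gradient force = Coriolis force):
V_g = (1/(fρ)) |∂P/∂n| = 3.83×10⁻³ / (1.22×10⁻⁴ × 0.663) = 47.3 m/s
Converting: 47.3 m/s × 3.6 = 170 km/h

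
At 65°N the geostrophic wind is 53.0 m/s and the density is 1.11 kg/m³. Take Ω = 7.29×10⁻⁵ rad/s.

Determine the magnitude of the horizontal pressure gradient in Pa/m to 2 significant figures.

Coriolis parameter at 65°N:
f = 2Ω sin φ = 2 × 7.29×10⁻⁵ × sin 65° = 1.32×10⁻⁴ s⁻¹
Geostrophic balance rearranged: |∂P/∂n| = f ρ V_g
|∂P/∂n| = 1.32×10⁻⁴ × 1.11 × 53.0 = 7.77×10⁻³ Pa/m

7.8×10⁻³ Pa/m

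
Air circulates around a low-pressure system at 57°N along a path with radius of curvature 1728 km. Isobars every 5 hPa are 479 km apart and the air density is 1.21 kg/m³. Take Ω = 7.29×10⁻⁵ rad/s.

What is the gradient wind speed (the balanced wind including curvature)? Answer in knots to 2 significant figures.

Coriolis parameter at 57°N:
f = 2Ω sin φ = 2 × 7.29×10⁻⁵ × sin 57° = 1.22×10⁻⁴ s⁻¹
Pressure gradient: |∂P/∂n| = 500 Pa / 479000 m = 1.04×10⁻³ Pa/m
Geostrophic speed: V_g = |∂P/∂n|/(fρ) = 1.04×10⁻³/(1.22×10⁻⁴ × 1.21) = 7.06 m/s
Around a low, centrifugal force acts outward with Coriolis, so pressure-gradient force balances both:
(1/ρ)|∂P/∂n| = fV + V²/R  →  V² + fR·V − fR·V_g = 0
With fR = 1.22×10⁻⁴ × 1728×10³ m = 211 m/s:
V = [−fR + √((fR)² + 4 fR V_g)]/2 = [−211 + √(211² + 4×211×7.06)]/2 = 6.83 m/s
Subgeostrophic (V < V_g = 7.06 m/s), as expected around a low.
Converting: 6.83 m/s × 1.944 = 13 knots

13 knots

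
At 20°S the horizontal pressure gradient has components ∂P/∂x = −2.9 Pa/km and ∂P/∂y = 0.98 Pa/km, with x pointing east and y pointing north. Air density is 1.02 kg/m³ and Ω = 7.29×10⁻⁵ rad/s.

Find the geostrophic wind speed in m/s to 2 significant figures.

Coriolis parameter at 20°S:
f = 2Ω sin φ = 2 × 7.29×10⁻⁵ × sin 20° = 4.99×10⁻⁵ s⁻¹
In the Southern Hemisphere f is negative: f = −4.99×10⁻⁵ s⁻¹.
Component geostrophic relations (x east, y north):
u_g = −(1/(fρ)) ∂P/∂y,  v_g = (1/(fρ)) ∂P/∂x
u_g = −(0.98×10⁻³)/(−4.99×10⁻⁵ × 1.02) = 19.3 m/s;  v_g = (−2.9×10⁻³)/(−4.99×10⁻⁵ × 1.02) = 57.0 m/s
|V_g| = √(u_g² + v_g²) = 60.2 m/s

60 m/s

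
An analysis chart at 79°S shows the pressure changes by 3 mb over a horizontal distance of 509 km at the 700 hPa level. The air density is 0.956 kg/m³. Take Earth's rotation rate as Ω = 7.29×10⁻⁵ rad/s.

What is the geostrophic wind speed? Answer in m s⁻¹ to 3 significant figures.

Coriolis parameter at 79°S:
f = 2Ω sin φ = 2 × 7.29×10⁻⁵ × sin 79° = 1.43×10⁻⁴ s⁻¹
Pressure gradient: |∂P/∂n| = 300 Pa / 509000 m = 5.89×10⁻⁴ Pa/m
Geostrophic balance (pressure-gradient force = Coriolis force):
V_g = (1/(fρ)) |∂P/∂n| = 5.89×10⁻⁴ / (1.43×10⁻⁴ × 0.956) = 4.31 m/s

4.31 m s⁻¹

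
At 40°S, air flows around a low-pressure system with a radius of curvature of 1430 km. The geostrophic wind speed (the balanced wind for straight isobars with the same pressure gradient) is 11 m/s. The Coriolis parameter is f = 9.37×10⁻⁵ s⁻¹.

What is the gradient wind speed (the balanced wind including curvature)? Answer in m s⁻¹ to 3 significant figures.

Around a low, centrifugal force acts outward with Coriolis, so pressure-gradient force balances both:
(1/ρ)|∂P/∂n| = fV + V²/R  →  V² + fR·V − fR·V_g = 0
With fR = 9.37×10⁻⁵ × 1430×10³ m = 134 m/s:
V = [−fR + √((fR)² + 4 fR V_g)]/2 = [−134 + √(134² + 4×134×11)]/2 = 10.2 m/s
Subgeostrophic (V < V_g = 11 m/s), as expected around a low.

10.2 m s⁻¹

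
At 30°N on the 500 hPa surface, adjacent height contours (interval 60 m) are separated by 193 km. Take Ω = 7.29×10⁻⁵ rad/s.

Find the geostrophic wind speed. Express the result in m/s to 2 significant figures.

42 m/s

Coriolis parameter at 30°N:
f = 2Ω sin φ = 2 × 7.29×10⁻⁵ × sin 30° = 7.29×10⁻⁵ s⁻¹
Height gradient: |∂Z/∂n| = 60 m / 193000 m = 3.11×10⁻⁴
On a pressure surface, geostrophic balance gives V_g = (g/f)|∂Z/∂n|:
V_g = 9.81 × 3.11×10⁻⁴ / 7.29×10⁻⁵ = 41.8 m/s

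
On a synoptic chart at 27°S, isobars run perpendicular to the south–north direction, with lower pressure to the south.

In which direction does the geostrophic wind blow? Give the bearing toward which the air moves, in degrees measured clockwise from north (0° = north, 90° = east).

090°

The pressure-gradient force points toward the south (bearing 180°).
Geostrophic balance: in the Southern Hemisphere the Coriolis force deflects motion to the left, so the geostrophic wind blows 90° to the left of the pressure-gradient force (low pressure on the right).
Rotating 180° by 90° counterclockwise gives 090° — the wind blows toward the east.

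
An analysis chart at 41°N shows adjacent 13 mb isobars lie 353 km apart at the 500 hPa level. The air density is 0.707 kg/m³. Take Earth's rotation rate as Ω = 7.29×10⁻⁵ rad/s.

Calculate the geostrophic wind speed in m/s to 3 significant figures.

Coriolis parameter at 41°N:
f = 2Ω sin φ = 2 × 7.29×10⁻⁵ × sin 41° = 9.57×10⁻⁵ s⁻¹
Pressure gradient: |∂P/∂n| = 1300 Pa / 353000 m = 3.68×10⁻³ Pa/m
Geostrophic balance (pressure-gradient force = Coriolis force):
V_g = (1/(fρ)) |∂P/∂n| = 3.68×10⁻³ / (9.57×10⁻⁵ × 0.707) = 54.5 m/s

54.5 m/s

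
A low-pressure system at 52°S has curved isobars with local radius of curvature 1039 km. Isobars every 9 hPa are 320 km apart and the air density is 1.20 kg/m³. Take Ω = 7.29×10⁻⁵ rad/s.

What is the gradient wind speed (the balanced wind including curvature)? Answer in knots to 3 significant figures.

34.5 knots

Coriolis parameter at 52°S:
f = 2Ω sin φ = 2 × 7.29×10⁻⁵ × sin 52° = 1.15×10⁻⁴ s⁻¹
Pressure gradient: |∂P/∂n| = 900 Pa / 320000 m = 2.81×10⁻³ Pa/m
Geostrophic speed: V_g = |∂P/∂n|/(fρ) = 2.81×10⁻³/(1.15×10⁻⁴ × 1.20) = 20.4 m/s
Around a low, centrifugal force acts outward with Coriolis, so pressure-gradient force balances both:
(1/ρ)|∂P/∂n| = fV + V²/R  →  V² + fR·V − fR·V_g = 0
With fR = 1.15×10⁻⁴ × 1039×10³ m = 119 m/s:
V = [−fR + √((fR)² + 4 fR V_g)]/2 = [−119 + √(119² + 4×119×20.4)]/2 = 17.8 m/s
Subgeostrophic (V < V_g = 20.4 m/s), as expected around a low.
Converting: 17.8 m/s × 1.944 = 34.5 knots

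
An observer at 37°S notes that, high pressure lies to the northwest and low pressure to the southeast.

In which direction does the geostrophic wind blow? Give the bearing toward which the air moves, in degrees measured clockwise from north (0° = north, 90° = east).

045°

The pressure-gradient force points toward the southeast (bearing 135°).
Geostrophic balance: in the Southern Hemisphere the Coriolis force deflects motion to the left, so the geostrophic wind blows 90° to the left of the pressure-gradient force (low pressure on the right).
Rotating 135° by 90° counterclockwise gives 045° — the wind blows toward the northeast.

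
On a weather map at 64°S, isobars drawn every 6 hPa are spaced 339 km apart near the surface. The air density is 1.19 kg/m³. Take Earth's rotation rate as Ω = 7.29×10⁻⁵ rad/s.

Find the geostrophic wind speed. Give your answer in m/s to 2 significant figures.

11 m/s

Coriolis parameter at 64°S:
f = 2Ω sin φ = 2 × 7.29×10⁻⁵ × sin 64° = 1.31×10⁻⁴ s⁻¹
Pressure gradient: |∂P/∂n| = 600 Pa / 339000 m = 1.77×10⁻³ Pa/m
Geostrophic balance (pressure-gradient force = Coriolis force):
V_g = (1/(fρ)) |∂P/∂n| = 1.77×10⁻³ / (1.31×10⁻⁴ × 1.19) = 11.3 m/s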